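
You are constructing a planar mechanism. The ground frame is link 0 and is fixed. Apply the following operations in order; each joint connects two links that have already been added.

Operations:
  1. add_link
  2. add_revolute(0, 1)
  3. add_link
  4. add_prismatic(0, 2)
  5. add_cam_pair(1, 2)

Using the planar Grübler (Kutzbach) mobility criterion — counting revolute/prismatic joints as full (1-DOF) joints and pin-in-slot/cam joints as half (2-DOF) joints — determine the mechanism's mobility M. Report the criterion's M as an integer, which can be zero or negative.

(L,J1,J2)=(1,0,0); link0 fixed
link1: (2,0,0)
R 0-1 [J1]: (2,1,0)
link2: (3,1,0)
P 0-2 [J1]: (3,2,0)
C 1-2 [J2]: (3,2,1)
Grübler: 3·2 − 2·2 − 1 = 1

M = 1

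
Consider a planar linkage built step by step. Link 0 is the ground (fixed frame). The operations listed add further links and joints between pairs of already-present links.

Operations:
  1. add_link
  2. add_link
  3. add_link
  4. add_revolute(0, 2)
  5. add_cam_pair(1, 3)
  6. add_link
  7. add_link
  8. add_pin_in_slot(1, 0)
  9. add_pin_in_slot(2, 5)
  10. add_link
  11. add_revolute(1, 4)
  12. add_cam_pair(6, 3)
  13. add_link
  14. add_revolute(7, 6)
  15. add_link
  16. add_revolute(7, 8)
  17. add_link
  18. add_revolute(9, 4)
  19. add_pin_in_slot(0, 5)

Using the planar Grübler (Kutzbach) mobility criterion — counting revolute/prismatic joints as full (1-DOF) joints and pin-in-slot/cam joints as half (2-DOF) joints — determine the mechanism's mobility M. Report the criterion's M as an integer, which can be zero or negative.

link 0 = ground. State L|J1|J2 = 1|0|0
+link1  2|0|0
+link2  3|0|0
+link3  4|0|0
R(0,2) f=1→J1  4|1|0
C(1,3) f=2→J2  4|1|1
+link4  5|1|1
+link5  6|1|1
PS(1,0) f=2→J2  6|1|2
PS(2,5) f=2→J2  6|1|3
+link6  7|1|3
R(1,4) f=1→J1  7|2|3
C(6,3) f=2→J2  7|2|4
+link7  8|2|4
R(7,6) f=1→J1  8|3|4
+link8  9|3|4
R(7,8) f=1→J1  9|4|4
+link9  10|4|4
R(9,4) f=1→J1  10|5|4
PS(0,5) f=2→J2  10|5|5
M = 3(10−1)−2·5−5 = 27−10−5 = 12

M = 12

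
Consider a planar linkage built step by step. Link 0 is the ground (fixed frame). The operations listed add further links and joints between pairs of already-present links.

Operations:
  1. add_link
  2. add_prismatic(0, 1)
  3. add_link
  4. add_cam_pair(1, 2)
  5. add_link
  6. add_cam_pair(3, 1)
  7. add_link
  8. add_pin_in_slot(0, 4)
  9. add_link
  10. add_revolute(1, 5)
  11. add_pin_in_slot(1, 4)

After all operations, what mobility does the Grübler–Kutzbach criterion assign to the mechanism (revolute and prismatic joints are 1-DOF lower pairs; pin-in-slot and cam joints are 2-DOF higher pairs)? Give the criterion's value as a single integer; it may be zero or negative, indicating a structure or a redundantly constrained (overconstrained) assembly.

ground; <1,0,0>
#1 <2,0,0>
P:0↔1 J1 <2,1,0>
#2 <3,1,0>
C:1↔2 J2 <3,1,1>
#3 <4,1,1>
C:3↔1 J2 <4,1,2>
#4 <5,1,2>
PS:0↔4 J2 <5,1,3>
#5 <6,1,3>
R:1↔5 J1 <6,2,3>
PS:1↔4 J2 <6,2,4>
3×5 − 2×2 − 1×4 = 7

M = 7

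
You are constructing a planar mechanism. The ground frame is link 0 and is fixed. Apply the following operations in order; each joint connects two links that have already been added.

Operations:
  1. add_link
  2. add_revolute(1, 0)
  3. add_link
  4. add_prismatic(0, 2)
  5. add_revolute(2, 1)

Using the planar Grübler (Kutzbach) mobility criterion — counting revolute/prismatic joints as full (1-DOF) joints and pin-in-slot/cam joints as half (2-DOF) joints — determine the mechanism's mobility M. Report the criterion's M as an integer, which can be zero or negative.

[1;0;0] (link 0 is ground)
L+ [2;0;0]
R(1,0)∈J1 [2;1;0]
L+ [3;1;0]
P(0,2)∈J1 [3;2;0]
R(2,1)∈J1 [3;3;0]
mobility = 6 − 6 − 0 = 0

M = 0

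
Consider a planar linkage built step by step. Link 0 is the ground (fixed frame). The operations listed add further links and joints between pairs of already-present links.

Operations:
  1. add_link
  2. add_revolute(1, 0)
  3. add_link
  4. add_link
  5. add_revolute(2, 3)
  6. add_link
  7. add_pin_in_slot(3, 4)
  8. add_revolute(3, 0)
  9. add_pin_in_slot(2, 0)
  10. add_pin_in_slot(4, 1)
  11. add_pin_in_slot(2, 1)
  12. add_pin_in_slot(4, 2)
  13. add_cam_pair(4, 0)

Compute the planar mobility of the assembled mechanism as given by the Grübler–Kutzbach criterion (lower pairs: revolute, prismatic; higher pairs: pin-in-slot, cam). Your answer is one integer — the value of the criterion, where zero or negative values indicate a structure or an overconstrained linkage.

M = 0

[1;0;0] (link 0 is ground)
L+ [2;0;0]
R(1,0)∈J1 [2;1;0]
L+ [3;1;0]
L+ [4;1;0]
R(2,3)∈J1 [4;2;0]
L+ [5;2;0]
PS(3,4)∈J2 [5;2;1]
R(3,0)∈J1 [5;3;1]
PS(2,0)∈J2 [5;3;2]
PS(4,1)∈J2 [5;3;3]
PS(2,1)∈J2 [5;3;4]
PS(4,2)∈J2 [5;3;5]
C(4,0)∈J2 [5;3;6]
mobility = 12 − 6 − 6 = 0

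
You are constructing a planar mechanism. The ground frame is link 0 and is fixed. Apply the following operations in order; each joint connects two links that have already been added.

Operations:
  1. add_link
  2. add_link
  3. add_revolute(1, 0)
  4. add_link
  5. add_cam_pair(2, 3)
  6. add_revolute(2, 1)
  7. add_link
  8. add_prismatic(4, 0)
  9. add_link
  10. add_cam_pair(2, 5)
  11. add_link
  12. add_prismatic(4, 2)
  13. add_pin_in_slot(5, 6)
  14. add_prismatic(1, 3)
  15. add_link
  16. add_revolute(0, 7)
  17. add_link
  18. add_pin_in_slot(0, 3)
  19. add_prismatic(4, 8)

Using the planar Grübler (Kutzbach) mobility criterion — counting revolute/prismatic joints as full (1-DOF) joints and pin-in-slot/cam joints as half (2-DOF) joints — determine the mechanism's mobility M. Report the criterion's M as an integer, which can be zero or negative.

ground; <1,0,0>
#1 <2,0,0>
#2 <3,0,0>
R:1↔0 J1 <3,1,0>
#3 <4,1,0>
C:2↔3 J2 <4,1,1>
R:2↔1 J1 <4,2,1>
#4 <5,2,1>
P:4↔0 J1 <5,3,1>
#5 <6,3,1>
C:2↔5 J2 <6,3,2>
#6 <7,3,2>
P:4↔2 J1 <7,4,2>
PS:5↔6 J2 <7,4,3>
P:1↔3 J1 <7,5,3>
#7 <8,5,3>
R:0↔7 J1 <8,6,3>
#8 <9,6,3>
PS:0↔3 J2 <9,6,4>
P:4↔8 J1 <9,7,4>
3×8 − 2×7 − 1×4 = 6

M = 6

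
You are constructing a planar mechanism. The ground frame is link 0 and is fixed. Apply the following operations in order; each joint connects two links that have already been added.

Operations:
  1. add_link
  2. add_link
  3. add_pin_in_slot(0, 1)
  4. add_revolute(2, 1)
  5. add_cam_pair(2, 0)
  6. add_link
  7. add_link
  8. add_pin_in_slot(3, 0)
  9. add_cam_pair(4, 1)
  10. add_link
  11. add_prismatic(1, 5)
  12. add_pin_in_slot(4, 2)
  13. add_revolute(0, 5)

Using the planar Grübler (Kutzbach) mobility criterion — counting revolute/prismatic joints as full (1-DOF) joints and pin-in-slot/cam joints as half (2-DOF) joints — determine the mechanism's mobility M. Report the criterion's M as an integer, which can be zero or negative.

[1;0;0] (link 0 is ground)
L+ [2;0;0]
L+ [3;0;0]
PS(0,1)∈J2 [3;0;1]
R(2,1)∈J1 [3;1;1]
C(2,0)∈J2 [3;1;2]
L+ [4;1;2]
L+ [5;1;2]
PS(3,0)∈J2 [5;1;3]
C(4,1)∈J2 [5;1;4]
L+ [6;1;4]
P(1,5)∈J1 [6;2;4]
PS(4,2)∈J2 [6;2;5]
R(0,5)∈J1 [6;3;5]
mobility = 15 − 6 − 5 = 4

M = 4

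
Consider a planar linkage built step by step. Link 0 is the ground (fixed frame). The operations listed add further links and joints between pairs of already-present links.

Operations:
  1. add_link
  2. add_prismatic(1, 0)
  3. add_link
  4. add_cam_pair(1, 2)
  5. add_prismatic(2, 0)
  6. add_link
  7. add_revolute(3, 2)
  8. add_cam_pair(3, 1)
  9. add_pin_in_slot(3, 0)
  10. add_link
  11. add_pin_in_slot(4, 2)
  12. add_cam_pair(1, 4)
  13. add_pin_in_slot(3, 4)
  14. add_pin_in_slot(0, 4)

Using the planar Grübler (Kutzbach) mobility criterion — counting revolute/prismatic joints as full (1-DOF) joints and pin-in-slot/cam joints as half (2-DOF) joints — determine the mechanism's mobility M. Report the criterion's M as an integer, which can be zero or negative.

L=1 J1=0 J2=0
add link → L=2 J1=0 J2=0
P@1,0 dof=1 J1 → L=2 J1=1 J2=0
add link → L=3 J1=1 J2=0
C@1,2 dof=2 J2 → L=3 J1=1 J2=1
P@2,0 dof=1 J1 → L=3 J1=2 J2=1
add link → L=4 J1=2 J2=1
R@3,2 dof=1 J1 → L=4 J1=3 J2=1
C@3,1 dof=2 J2 → L=4 J1=3 J2=2
PS@3,0 dof=2 J2 → L=4 J1=3 J2=3
add link → L=5 J1=3 J2=3
PS@4,2 dof=2 J2 → L=5 J1=3 J2=4
C@1,4 dof=2 J2 → L=5 J1=3 J2=5
PS@3,4 dof=2 J2 → L=5 J1=3 J2=6
PS@0,4 dof=2 J2 → L=5 J1=3 J2=7
M=3(L−1)−2J1−J2=3·4−2·3−7=-1

M = -1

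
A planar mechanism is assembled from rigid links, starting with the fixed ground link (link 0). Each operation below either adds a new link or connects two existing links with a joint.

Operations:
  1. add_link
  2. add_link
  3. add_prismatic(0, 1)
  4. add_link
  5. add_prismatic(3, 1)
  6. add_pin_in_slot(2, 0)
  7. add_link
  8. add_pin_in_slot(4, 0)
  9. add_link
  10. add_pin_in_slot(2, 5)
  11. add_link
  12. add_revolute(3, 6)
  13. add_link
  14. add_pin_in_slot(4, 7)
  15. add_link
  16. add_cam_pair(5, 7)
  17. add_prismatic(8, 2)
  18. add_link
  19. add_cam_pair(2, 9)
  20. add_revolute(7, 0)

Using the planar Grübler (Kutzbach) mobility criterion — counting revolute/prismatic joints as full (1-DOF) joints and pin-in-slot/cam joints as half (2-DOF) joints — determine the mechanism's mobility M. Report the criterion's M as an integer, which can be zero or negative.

M = 11

(L,J1,J2)=(1,0,0); link0 fixed
link1: (2,0,0)
link2: (3,0,0)
P 0-1 [J1]: (3,1,0)
link3: (4,1,0)
P 3-1 [J1]: (4,2,0)
PS 2-0 [J2]: (4,2,1)
link4: (5,2,1)
PS 4-0 [J2]: (5,2,2)
link5: (6,2,2)
PS 2-5 [J2]: (6,2,3)
link6: (7,2,3)
R 3-6 [J1]: (7,3,3)
link7: (8,3,3)
PS 4-7 [J2]: (8,3,4)
link8: (9,3,4)
C 5-7 [J2]: (9,3,5)
P 8-2 [J1]: (9,4,5)
link9: (10,4,5)
C 2-9 [J2]: (10,4,6)
R 7-0 [J1]: (10,5,6)
Grübler: 3·9 − 2·5 − 6 = 11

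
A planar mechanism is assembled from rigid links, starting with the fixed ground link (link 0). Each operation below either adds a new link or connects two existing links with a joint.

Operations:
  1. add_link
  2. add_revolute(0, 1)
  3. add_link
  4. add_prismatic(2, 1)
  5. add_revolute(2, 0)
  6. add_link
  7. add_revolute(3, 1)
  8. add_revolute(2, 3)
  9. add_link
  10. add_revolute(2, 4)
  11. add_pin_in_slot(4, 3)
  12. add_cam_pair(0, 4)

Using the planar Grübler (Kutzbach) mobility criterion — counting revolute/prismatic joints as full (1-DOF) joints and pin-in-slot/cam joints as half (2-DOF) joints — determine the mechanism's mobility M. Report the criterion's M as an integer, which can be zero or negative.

[1;0;0] (link 0 is ground)
L+ [2;0;0]
R(0,1)∈J1 [2;1;0]
L+ [3;1;0]
P(2,1)∈J1 [3;2;0]
R(2,0)∈J1 [3;3;0]
L+ [4;3;0]
R(3,1)∈J1 [4;4;0]
R(2,3)∈J1 [4;5;0]
L+ [5;5;0]
R(2,4)∈J1 [5;6;0]
PS(4,3)∈J2 [5;6;1]
C(0,4)∈J2 [5;6;2]
mobility = 12 − 12 − 2 = -2

M = -2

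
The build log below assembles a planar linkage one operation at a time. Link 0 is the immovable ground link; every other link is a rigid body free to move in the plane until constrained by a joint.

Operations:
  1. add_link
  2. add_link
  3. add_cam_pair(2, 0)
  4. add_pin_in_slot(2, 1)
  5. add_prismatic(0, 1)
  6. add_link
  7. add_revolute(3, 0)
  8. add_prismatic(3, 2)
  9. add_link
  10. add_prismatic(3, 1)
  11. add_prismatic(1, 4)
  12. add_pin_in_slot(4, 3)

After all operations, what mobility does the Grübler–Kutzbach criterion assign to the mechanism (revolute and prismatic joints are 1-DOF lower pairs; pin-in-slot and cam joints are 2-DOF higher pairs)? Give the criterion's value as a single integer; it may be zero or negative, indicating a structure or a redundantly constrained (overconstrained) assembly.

[1;0;0] (link 0 is ground)
L+ [2;0;0]
L+ [3;0;0]
C(2,0)∈J2 [3;0;1]
PS(2,1)∈J2 [3;0;2]
P(0,1)∈J1 [3;1;2]
L+ [4;1;2]
R(3,0)∈J1 [4;2;2]
P(3,2)∈J1 [4;3;2]
L+ [5;3;2]
P(3,1)∈J1 [5;4;2]
P(1,4)∈J1 [5;5;2]
PS(4,3)∈J2 [5;5;3]
mobility = 12 − 10 − 3 = -1

M = -1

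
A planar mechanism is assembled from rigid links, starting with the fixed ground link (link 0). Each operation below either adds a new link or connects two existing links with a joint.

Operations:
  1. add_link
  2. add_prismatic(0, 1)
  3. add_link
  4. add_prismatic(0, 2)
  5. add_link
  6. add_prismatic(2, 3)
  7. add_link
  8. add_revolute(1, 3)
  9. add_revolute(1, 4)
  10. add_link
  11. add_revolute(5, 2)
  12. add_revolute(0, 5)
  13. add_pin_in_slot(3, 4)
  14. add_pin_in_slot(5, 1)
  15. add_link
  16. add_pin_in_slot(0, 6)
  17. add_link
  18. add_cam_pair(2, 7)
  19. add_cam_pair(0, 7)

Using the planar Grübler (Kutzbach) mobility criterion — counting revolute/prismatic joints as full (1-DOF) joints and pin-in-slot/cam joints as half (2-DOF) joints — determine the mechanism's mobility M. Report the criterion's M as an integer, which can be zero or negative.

M = 2

link 0 = ground. State L|J1|J2 = 1|0|0
+link1  2|0|0
P(0,1) f=1→J1  2|1|0
+link2  3|1|0
P(0,2) f=1→J1  3|2|0
+link3  4|2|0
P(2,3) f=1→J1  4|3|0
+link4  5|3|0
R(1,3) f=1→J1  5|4|0
R(1,4) f=1→J1  5|5|0
+link5  6|5|0
R(5,2) f=1→J1  6|6|0
R(0,5) f=1→J1  6|7|0
PS(3,4) f=2→J2  6|7|1
PS(5,1) f=2→J2  6|7|2
+link6  7|7|2
PS(0,6) f=2→J2  7|7|3
+link7  8|7|3
C(2,7) f=2→J2  8|7|4
C(0,7) f=2→J2  8|7|5
M = 3(8−1)−2·7−5 = 21−14−5 = 2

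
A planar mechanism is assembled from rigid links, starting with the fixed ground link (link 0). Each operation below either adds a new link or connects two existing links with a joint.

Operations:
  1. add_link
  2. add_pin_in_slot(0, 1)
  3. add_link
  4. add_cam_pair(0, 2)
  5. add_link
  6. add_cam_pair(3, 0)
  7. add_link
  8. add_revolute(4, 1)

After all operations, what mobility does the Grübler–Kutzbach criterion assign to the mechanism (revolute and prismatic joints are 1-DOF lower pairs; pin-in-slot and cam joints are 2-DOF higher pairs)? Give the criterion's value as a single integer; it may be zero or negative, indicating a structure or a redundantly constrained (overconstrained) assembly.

ground; <1,0,0>
#1 <2,0,0>
PS:0↔1 J2 <2,0,1>
#2 <3,0,1>
C:0↔2 J2 <3,0,2>
#3 <4,0,2>
C:3↔0 J2 <4,0,3>
#4 <5,0,3>
R:4↔1 J1 <5,1,3>
3×4 − 2×1 − 1×3 = 7

M = 7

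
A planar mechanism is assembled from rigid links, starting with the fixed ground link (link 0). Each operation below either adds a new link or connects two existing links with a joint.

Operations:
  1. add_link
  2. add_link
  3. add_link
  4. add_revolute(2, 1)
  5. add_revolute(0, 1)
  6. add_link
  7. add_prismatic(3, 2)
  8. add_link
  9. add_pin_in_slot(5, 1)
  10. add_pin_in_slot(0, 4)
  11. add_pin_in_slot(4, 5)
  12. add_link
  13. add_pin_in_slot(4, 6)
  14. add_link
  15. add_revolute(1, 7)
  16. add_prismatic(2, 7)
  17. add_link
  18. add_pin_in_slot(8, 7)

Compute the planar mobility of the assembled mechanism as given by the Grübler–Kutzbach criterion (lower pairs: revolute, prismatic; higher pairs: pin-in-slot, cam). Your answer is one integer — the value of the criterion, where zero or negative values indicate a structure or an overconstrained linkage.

M = 9

link 0 = ground. State L|J1|J2 = 1|0|0
+link1  2|0|0
+link2  3|0|0
+link3  4|0|0
R(2,1) f=1→J1  4|1|0
R(0,1) f=1→J1  4|2|0
+link4  5|2|0
P(3,2) f=1→J1  5|3|0
+link5  6|3|0
PS(5,1) f=2→J2  6|3|1
PS(0,4) f=2→J2  6|3|2
PS(4,5) f=2→J2  6|3|3
+link6  7|3|3
PS(4,6) f=2→J2  7|3|4
+link7  8|3|4
R(1,7) f=1→J1  8|4|4
P(2,7) f=1→J1  8|5|4
+link8  9|5|4
PS(8,7) f=2→J2  9|5|5
M = 3(9−1)−2·5−5 = 24−10−5 = 9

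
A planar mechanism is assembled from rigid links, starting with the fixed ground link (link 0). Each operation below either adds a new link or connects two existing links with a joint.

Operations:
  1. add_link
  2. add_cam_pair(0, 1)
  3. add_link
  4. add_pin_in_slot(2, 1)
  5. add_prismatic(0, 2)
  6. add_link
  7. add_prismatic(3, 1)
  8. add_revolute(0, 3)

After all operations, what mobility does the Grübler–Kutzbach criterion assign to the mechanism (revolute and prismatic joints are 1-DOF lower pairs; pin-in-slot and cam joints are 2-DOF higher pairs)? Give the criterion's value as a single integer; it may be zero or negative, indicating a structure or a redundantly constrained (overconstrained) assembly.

ground; <1,0,0>
#1 <2,0,0>
C:0↔1 J2 <2,0,1>
#2 <3,0,1>
PS:2↔1 J2 <3,0,2>
P:0↔2 J1 <3,1,2>
#3 <4,1,2>
P:3↔1 J1 <4,2,2>
R:0↔3 J1 <4,3,2>
3×3 − 2×3 − 1×2 = 1

M = 1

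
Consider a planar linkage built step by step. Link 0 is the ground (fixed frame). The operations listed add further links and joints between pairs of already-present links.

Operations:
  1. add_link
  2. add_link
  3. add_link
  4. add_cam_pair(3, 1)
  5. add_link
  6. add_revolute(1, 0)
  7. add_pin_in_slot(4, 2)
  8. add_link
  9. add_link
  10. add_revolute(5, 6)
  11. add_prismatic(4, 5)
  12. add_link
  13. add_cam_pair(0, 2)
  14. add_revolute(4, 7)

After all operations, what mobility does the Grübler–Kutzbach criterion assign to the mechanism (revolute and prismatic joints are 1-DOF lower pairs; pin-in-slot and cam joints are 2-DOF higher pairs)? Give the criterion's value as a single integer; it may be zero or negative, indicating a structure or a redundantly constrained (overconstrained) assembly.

M = 10

L=1 J1=0 J2=0
add link → L=2 J1=0 J2=0
add link → L=3 J1=0 J2=0
add link → L=4 J1=0 J2=0
C@3,1 dof=2 J2 → L=4 J1=0 J2=1
add link → L=5 J1=0 J2=1
R@1,0 dof=1 J1 → L=5 J1=1 J2=1
PS@4,2 dof=2 J2 → L=5 J1=1 J2=2
add link → L=6 J1=1 J2=2
add link → L=7 J1=1 J2=2
R@5,6 dof=1 J1 → L=7 J1=2 J2=2
P@4,5 dof=1 J1 → L=7 J1=3 J2=2
add link → L=8 J1=3 J2=2
C@0,2 dof=2 J2 → L=8 J1=3 J2=3
R@4,7 dof=1 J1 → L=8 J1=4 J2=3
M=3(L−1)−2J1−J2=3·7−2·4−3=10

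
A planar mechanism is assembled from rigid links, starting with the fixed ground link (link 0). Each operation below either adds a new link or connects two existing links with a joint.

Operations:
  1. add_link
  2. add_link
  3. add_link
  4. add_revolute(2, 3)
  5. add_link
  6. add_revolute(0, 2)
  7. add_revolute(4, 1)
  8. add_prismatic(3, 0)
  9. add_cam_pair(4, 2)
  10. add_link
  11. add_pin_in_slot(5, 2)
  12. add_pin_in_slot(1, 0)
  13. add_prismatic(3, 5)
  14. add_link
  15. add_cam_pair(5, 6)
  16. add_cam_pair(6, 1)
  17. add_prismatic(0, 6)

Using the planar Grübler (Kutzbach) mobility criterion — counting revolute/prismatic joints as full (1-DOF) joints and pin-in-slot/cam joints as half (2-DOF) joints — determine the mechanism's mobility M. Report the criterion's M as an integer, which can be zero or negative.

[1;0;0] (link 0 is ground)
L+ [2;0;0]
L+ [3;0;0]
L+ [4;0;0]
R(2,3)∈J1 [4;1;0]
L+ [5;1;0]
R(0,2)∈J1 [5;2;0]
R(4,1)∈J1 [5;3;0]
P(3,0)∈J1 [5;4;0]
C(4,2)∈J2 [5;4;1]
L+ [6;4;1]
PS(5,2)∈J2 [6;4;2]
PS(1,0)∈J2 [6;4;3]
P(3,5)∈J1 [6;5;3]
L+ [7;5;3]
C(5,6)∈J2 [7;5;4]
C(6,1)∈J2 [7;5;5]
P(0,6)∈J1 [7;6;5]
mobility = 18 − 12 − 5 = 1

M = 1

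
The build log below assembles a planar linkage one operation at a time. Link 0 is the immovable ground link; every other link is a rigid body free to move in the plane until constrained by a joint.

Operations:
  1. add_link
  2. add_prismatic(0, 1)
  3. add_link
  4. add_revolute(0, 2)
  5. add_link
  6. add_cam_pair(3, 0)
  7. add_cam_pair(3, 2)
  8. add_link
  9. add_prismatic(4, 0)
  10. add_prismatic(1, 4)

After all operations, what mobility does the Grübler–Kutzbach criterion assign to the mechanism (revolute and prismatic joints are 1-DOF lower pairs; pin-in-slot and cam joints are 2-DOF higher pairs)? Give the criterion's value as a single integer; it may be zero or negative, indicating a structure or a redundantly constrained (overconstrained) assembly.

ground; <1,0,0>
#1 <2,0,0>
P:0↔1 J1 <2,1,0>
#2 <3,1,0>
R:0↔2 J1 <3,2,0>
#3 <4,2,0>
C:3↔0 J2 <4,2,1>
C:3↔2 J2 <4,2,2>
#4 <5,2,2>
P:4↔0 J1 <5,3,2>
P:1↔4 J1 <5,4,2>
3×4 − 2×4 − 1×2 = 2

M = 2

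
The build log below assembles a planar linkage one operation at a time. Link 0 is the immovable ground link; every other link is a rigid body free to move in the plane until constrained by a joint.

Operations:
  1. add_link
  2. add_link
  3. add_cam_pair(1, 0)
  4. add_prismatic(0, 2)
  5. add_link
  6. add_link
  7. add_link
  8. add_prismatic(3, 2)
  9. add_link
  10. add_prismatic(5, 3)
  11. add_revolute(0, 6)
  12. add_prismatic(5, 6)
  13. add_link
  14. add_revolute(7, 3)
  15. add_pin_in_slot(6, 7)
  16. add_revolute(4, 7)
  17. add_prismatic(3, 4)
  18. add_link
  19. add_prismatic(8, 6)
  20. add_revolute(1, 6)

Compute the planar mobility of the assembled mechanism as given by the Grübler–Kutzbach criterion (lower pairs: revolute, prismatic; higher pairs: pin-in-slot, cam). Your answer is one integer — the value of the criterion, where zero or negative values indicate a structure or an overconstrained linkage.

M = 2

ground; <1,0,0>
#1 <2,0,0>
#2 <3,0,0>
C:1↔0 J2 <3,0,1>
P:0↔2 J1 <3,1,1>
#3 <4,1,1>
#4 <5,1,1>
#5 <6,1,1>
P:3↔2 J1 <6,2,1>
#6 <7,2,1>
P:5↔3 J1 <7,3,1>
R:0↔6 J1 <7,4,1>
P:5↔6 J1 <7,5,1>
#7 <8,5,1>
R:7↔3 J1 <8,6,1>
PS:6↔7 J2 <8,6,2>
R:4↔7 J1 <8,7,2>
P:3↔4 J1 <8,8,2>
#8 <9,8,2>
P:8↔6 J1 <9,9,2>
R:1↔6 J1 <9,10,2>
3×8 − 2×10 − 1×2 = 2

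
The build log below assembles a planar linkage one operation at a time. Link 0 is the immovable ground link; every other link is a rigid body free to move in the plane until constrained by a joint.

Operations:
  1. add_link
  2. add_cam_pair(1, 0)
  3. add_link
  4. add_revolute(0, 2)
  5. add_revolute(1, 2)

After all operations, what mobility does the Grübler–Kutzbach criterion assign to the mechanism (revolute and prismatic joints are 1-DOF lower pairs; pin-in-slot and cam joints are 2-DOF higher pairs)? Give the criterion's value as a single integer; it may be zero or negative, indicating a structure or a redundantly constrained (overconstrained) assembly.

link 0 = ground. State L|J1|J2 = 1|0|0
+link1  2|0|0
C(1,0) f=2→J2  2|0|1
+link2  3|0|1
R(0,2) f=1→J1  3|1|1
R(1,2) f=1→J1  3|2|1
M = 3(3−1)−2·2−1 = 6−4−1 = 1

M = 1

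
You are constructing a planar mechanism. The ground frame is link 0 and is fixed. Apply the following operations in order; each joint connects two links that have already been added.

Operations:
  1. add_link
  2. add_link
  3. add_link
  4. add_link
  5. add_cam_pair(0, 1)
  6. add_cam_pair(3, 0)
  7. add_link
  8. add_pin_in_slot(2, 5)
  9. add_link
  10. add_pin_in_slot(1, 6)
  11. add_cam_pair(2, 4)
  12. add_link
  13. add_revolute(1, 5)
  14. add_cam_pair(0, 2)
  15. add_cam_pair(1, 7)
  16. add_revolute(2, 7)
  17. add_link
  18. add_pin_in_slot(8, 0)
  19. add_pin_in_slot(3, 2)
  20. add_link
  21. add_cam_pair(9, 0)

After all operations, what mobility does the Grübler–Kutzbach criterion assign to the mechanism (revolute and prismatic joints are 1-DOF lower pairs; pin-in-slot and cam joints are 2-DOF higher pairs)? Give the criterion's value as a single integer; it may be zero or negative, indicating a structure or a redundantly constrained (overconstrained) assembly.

M = 13

[1;0;0] (link 0 is ground)
L+ [2;0;0]
L+ [3;0;0]
L+ [4;0;0]
L+ [5;0;0]
C(0,1)∈J2 [5;0;1]
C(3,0)∈J2 [5;0;2]
L+ [6;0;2]
PS(2,5)∈J2 [6;0;3]
L+ [7;0;3]
PS(1,6)∈J2 [7;0;4]
C(2,4)∈J2 [7;0;5]
L+ [8;0;5]
R(1,5)∈J1 [8;1;5]
C(0,2)∈J2 [8;1;6]
C(1,7)∈J2 [8;1;7]
R(2,7)∈J1 [8;2;7]
L+ [9;2;7]
PS(8,0)∈J2 [9;2;8]
PS(3,2)∈J2 [9;2;9]
L+ [10;2;9]
C(9,0)∈J2 [10;2;10]
mobility = 27 − 4 − 10 = 13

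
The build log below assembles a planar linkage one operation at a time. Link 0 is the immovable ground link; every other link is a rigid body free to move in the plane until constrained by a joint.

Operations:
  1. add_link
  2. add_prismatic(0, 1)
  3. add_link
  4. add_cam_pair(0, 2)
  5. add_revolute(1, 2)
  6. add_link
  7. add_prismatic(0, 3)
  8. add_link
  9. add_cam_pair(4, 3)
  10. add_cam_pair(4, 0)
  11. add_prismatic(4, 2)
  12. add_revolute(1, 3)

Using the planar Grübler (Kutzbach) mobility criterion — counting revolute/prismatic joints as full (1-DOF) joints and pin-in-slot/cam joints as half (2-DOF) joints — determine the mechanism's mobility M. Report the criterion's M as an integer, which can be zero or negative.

L=1 J1=0 J2=0
add link → L=2 J1=0 J2=0
P@0,1 dof=1 J1 → L=2 J1=1 J2=0
add link → L=3 J1=1 J2=0
C@0,2 dof=2 J2 → L=3 J1=1 J2=1
R@1,2 dof=1 J1 → L=3 J1=2 J2=1
add link → L=4 J1=2 J2=1
P@0,3 dof=1 J1 → L=4 J1=3 J2=1
add link → L=5 J1=3 J2=1
C@4,3 dof=2 J2 → L=5 J1=3 J2=2
C@4,0 dof=2 J2 → L=5 J1=3 J2=3
P@4,2 dof=1 J1 → L=5 J1=4 J2=3
R@1,3 dof=1 J1 → L=5 J1=5 J2=3
M=3(L−1)−2J1−J2=3·4−2·5−3=-1

M = -1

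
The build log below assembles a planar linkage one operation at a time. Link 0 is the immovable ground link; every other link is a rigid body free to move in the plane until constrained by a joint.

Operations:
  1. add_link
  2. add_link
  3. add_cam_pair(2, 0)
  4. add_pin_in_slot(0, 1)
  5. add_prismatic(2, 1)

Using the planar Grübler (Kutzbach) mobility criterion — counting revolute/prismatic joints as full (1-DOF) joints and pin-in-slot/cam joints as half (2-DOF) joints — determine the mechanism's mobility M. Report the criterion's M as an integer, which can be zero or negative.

M = 2

ground; <1,0,0>
#1 <2,0,0>
#2 <3,0,0>
C:2↔0 J2 <3,0,1>
PS:0↔1 J2 <3,0,2>
P:2↔1 J1 <3,1,2>
3×2 − 2×1 − 1×2 = 2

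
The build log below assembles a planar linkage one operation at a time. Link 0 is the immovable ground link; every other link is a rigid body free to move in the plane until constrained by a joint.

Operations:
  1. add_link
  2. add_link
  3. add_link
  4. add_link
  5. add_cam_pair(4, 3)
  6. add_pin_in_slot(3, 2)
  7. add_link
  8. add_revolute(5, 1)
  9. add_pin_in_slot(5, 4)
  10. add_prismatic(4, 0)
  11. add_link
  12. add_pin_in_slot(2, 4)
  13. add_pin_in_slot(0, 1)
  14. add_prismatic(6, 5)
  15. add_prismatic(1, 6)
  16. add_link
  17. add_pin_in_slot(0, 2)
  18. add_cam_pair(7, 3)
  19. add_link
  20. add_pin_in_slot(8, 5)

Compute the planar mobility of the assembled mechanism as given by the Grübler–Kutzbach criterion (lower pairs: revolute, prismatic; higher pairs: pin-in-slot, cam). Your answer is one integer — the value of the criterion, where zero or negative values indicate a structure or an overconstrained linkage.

M = 8

L=1 J1=0 J2=0
add link → L=2 J1=0 J2=0
add link → L=3 J1=0 J2=0
add link → L=4 J1=0 J2=0
add link → L=5 J1=0 J2=0
C@4,3 dof=2 J2 → L=5 J1=0 J2=1
PS@3,2 dof=2 J2 → L=5 J1=0 J2=2
add link → L=6 J1=0 J2=2
R@5,1 dof=1 J1 → L=6 J1=1 J2=2
PS@5,4 dof=2 J2 → L=6 J1=1 J2=3
P@4,0 dof=1 J1 → L=6 J1=2 J2=3
add link → L=7 J1=2 J2=3
PS@2,4 dof=2 J2 → L=7 J1=2 J2=4
PS@0,1 dof=2 J2 → L=7 J1=2 J2=5
P@6,5 dof=1 J1 → L=7 J1=3 J2=5
P@1,6 dof=1 J1 → L=7 J1=4 J2=5
add link → L=8 J1=4 J2=5
PS@0,2 dof=2 J2 → L=8 J1=4 J2=6
C@7,3 dof=2 J2 → L=8 J1=4 J2=7
add link → L=9 J1=4 J2=7
PS@8,5 dof=2 J2 → L=9 J1=4 J2=8
M=3(L−1)−2J1−J2=3·8−2·4−8=8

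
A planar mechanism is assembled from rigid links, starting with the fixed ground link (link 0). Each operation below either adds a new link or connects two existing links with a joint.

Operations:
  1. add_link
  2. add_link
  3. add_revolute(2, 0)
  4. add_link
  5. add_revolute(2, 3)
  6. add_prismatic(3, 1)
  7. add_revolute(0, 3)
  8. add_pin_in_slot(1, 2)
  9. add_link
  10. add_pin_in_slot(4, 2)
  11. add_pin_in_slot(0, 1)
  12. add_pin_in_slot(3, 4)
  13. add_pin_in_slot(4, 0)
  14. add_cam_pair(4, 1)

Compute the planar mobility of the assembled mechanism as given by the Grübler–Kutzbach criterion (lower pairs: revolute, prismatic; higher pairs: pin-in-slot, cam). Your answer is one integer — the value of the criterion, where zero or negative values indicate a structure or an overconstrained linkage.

[1;0;0] (link 0 is ground)
L+ [2;0;0]
L+ [3;0;0]
R(2,0)∈J1 [3;1;0]
L+ [4;1;0]
R(2,3)∈J1 [4;2;0]
P(3,1)∈J1 [4;3;0]
R(0,3)∈J1 [4;4;0]
PS(1,2)∈J2 [4;4;1]
L+ [5;4;1]
PS(4,2)∈J2 [5;4;2]
PS(0,1)∈J2 [5;4;3]
PS(3,4)∈J2 [5;4;4]
PS(4,0)∈J2 [5;4;5]
C(4,1)∈J2 [5;4;6]
mobility = 12 − 8 − 6 = -2

M = -2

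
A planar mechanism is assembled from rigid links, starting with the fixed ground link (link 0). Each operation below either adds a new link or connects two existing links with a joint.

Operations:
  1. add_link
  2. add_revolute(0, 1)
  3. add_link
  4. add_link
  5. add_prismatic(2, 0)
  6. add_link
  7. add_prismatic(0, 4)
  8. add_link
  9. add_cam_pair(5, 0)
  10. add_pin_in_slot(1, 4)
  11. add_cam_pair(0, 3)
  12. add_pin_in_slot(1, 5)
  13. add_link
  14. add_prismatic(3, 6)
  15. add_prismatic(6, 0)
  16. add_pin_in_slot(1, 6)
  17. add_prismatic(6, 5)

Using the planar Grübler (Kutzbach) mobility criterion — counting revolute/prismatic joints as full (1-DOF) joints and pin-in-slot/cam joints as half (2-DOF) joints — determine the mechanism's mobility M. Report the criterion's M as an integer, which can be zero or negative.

ground; <1,0,0>
#1 <2,0,0>
R:0↔1 J1 <2,1,0>
#2 <3,1,0>
#3 <4,1,0>
P:2↔0 J1 <4,2,0>
#4 <5,2,0>
P:0↔4 J1 <5,3,0>
#5 <6,3,0>
C:5↔0 J2 <6,3,1>
PS:1↔4 J2 <6,3,2>
C:0↔3 J2 <6,3,3>
PS:1↔5 J2 <6,3,4>
#6 <7,3,4>
P:3↔6 J1 <7,4,4>
P:6↔0 J1 <7,5,4>
PS:1↔6 J2 <7,5,5>
P:6↔5 J1 <7,6,5>
3×6 − 2×6 − 1×5 = 1

M = 1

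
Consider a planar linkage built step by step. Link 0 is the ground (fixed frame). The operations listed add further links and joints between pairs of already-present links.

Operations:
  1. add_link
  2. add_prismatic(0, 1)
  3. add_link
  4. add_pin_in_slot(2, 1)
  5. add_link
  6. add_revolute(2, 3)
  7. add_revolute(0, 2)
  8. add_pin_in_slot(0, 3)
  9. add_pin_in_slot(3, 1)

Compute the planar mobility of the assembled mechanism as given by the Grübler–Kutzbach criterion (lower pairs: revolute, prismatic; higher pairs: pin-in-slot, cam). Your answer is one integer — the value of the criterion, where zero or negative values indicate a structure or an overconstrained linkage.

link 0 = ground. State L|J1|J2 = 1|0|0
+link1  2|0|0
P(0,1) f=1→J1  2|1|0
+link2  3|1|0
PS(2,1) f=2→J2  3|1|1
+link3  4|1|1
R(2,3) f=1→J1  4|2|1
R(0,2) f=1→J1  4|3|1
PS(0,3) f=2→J2  4|3|2
PS(3,1) f=2→J2  4|3|3
M = 3(4−1)−2·3−3 = 9−6−3 = 0

M = 0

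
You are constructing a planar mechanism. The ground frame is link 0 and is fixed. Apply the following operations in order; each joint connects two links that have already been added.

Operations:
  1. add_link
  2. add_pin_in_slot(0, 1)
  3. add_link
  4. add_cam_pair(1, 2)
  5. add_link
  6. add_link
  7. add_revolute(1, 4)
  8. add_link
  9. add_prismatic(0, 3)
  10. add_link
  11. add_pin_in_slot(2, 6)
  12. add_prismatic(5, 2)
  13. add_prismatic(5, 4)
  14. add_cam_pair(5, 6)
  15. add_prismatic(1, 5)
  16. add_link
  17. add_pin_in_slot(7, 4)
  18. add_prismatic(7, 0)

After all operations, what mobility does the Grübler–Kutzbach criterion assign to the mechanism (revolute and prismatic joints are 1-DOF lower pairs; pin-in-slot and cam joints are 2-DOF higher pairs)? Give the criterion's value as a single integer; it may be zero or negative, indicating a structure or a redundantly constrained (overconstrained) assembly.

[1;0;0] (link 0 is ground)
L+ [2;0;0]
PS(0,1)∈J2 [2;0;1]
L+ [3;0;1]
C(1,2)∈J2 [3;0;2]
L+ [4;0;2]
L+ [5;0;2]
R(1,4)∈J1 [5;1;2]
L+ [6;1;2]
P(0,3)∈J1 [6;2;2]
L+ [7;2;2]
PS(2,6)∈J2 [7;2;3]
P(5,2)∈J1 [7;3;3]
P(5,4)∈J1 [7;4;3]
C(5,6)∈J2 [7;4;4]
P(1,5)∈J1 [7;5;4]
L+ [8;5;4]
PS(7,4)∈J2 [8;5;5]
P(7,0)∈J1 [8;6;5]
mobility = 21 − 12 − 5 = 4

M = 4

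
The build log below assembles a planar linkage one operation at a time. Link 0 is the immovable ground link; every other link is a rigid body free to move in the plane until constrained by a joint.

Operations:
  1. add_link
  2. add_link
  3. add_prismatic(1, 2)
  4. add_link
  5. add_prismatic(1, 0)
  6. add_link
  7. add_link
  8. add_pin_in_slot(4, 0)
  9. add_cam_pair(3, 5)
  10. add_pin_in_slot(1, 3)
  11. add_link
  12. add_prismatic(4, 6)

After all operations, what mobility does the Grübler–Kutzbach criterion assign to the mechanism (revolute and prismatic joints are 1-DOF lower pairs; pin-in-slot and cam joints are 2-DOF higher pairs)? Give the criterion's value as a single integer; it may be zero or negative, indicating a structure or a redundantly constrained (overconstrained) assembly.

M = 9

ground; <1,0,0>
#1 <2,0,0>
#2 <3,0,0>
P:1↔2 J1 <3,1,0>
#3 <4,1,0>
P:1↔0 J1 <4,2,0>
#4 <5,2,0>
#5 <6,2,0>
PS:4↔0 J2 <6,2,1>
C:3↔5 J2 <6,2,2>
PS:1↔3 J2 <6,2,3>
#6 <7,2,3>
P:4↔6 J1 <7,3,3>
3×6 − 2×3 − 1×3 = 9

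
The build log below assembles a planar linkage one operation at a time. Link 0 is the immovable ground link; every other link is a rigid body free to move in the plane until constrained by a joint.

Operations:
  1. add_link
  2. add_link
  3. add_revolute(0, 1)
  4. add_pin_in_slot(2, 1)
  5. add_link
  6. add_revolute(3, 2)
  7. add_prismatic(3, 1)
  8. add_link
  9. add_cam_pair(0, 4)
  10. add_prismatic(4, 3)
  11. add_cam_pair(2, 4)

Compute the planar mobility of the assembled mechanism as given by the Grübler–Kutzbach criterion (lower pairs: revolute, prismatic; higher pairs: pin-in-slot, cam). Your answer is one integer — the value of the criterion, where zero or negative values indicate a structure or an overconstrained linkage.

[1;0;0] (link 0 is ground)
L+ [2;0;0]
L+ [3;0;0]
R(0,1)∈J1 [3;1;0]
PS(2,1)∈J2 [3;1;1]
L+ [4;1;1]
R(3,2)∈J1 [4;2;1]
P(3,1)∈J1 [4;3;1]
L+ [5;3;1]
C(0,4)∈J2 [5;3;2]
P(4,3)∈J1 [5;4;2]
C(2,4)∈J2 [5;4;3]
mobility = 12 − 8 − 3 = 1

M = 1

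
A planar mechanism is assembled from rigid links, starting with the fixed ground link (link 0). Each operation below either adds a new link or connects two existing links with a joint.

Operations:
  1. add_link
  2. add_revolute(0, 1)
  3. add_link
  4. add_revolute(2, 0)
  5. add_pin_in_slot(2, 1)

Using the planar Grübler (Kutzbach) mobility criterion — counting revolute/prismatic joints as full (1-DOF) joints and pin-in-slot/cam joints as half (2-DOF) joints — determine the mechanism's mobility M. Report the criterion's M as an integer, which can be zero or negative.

M = 1

L=1 J1=0 J2=0
add link → L=2 J1=0 J2=0
R@0,1 dof=1 J1 → L=2 J1=1 J2=0
add link → L=3 J1=1 J2=0
R@2,0 dof=1 J1 → L=3 J1=2 J2=0
PS@2,1 dof=2 J2 → L=3 J1=2 J2=1
M=3(L−1)−2J1−J2=3·2−2·2−1=1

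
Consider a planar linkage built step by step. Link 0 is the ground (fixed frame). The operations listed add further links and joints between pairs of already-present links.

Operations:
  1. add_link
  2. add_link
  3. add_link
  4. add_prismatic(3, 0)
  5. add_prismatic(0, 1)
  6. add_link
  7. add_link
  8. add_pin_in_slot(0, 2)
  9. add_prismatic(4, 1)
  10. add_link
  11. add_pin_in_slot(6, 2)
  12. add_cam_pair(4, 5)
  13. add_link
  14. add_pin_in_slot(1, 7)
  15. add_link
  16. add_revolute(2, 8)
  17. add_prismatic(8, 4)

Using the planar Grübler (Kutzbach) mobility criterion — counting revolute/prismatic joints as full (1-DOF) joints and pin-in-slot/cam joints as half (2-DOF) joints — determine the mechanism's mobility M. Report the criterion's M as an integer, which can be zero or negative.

M = 10

link 0 = ground. State L|J1|J2 = 1|0|0
+link1  2|0|0
+link2  3|0|0
+link3  4|0|0
P(3,0) f=1→J1  4|1|0
P(0,1) f=1→J1  4|2|0
+link4  5|2|0
+link5  6|2|0
PS(0,2) f=2→J2  6|2|1
P(4,1) f=1→J1  6|3|1
+link6  7|3|1
PS(6,2) f=2→J2  7|3|2
C(4,5) f=2→J2  7|3|3
+link7  8|3|3
PS(1,7) f=2→J2  8|3|4
+link8  9|3|4
R(2,8) f=1→J1  9|4|4
P(8,4) f=1→J1  9|5|4
M = 3(9−1)−2·5−4 = 24−10−4 = 10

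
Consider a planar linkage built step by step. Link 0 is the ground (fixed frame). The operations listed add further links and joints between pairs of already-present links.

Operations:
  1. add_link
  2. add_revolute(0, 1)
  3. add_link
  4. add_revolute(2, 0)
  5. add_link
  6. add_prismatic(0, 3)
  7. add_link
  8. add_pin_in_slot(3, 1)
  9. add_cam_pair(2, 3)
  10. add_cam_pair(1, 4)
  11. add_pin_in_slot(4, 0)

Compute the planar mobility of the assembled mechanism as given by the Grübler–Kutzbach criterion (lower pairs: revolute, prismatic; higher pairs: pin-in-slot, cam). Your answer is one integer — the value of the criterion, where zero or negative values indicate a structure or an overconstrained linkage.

[1;0;0] (link 0 is ground)
L+ [2;0;0]
R(0,1)∈J1 [2;1;0]
L+ [3;1;0]
R(2,0)∈J1 [3;2;0]
L+ [4;2;0]
P(0,3)∈J1 [4;3;0]
L+ [5;3;0]
PS(3,1)∈J2 [5;3;1]
C(2,3)∈J2 [5;3;2]
C(1,4)∈J2 [5;3;3]
PS(4,0)∈J2 [5;3;4]
mobility = 12 − 6 − 4 = 2

M = 2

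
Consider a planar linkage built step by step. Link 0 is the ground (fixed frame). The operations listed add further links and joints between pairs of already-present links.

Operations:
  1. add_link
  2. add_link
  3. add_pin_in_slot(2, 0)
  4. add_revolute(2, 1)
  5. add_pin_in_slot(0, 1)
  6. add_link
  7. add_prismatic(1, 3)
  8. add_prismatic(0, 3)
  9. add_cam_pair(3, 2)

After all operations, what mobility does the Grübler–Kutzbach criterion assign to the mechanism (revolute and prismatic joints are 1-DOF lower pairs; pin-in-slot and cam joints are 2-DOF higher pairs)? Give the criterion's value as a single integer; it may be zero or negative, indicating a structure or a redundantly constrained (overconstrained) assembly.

L=1 J1=0 J2=0
add link → L=2 J1=0 J2=0
add link → L=3 J1=0 J2=0
PS@2,0 dof=2 J2 → L=3 J1=0 J2=1
R@2,1 dof=1 J1 → L=3 J1=1 J2=1
PS@0,1 dof=2 J2 → L=3 J1=1 J2=2
add link → L=4 J1=1 J2=2
P@1,3 dof=1 J1 → L=4 J1=2 J2=2
P@0,3 dof=1 J1 → L=4 J1=3 J2=2
C@3,2 dof=2 J2 → L=4 J1=3 J2=3
M=3(L−1)−2J1−J2=3·3−2·3−3=0

M = 0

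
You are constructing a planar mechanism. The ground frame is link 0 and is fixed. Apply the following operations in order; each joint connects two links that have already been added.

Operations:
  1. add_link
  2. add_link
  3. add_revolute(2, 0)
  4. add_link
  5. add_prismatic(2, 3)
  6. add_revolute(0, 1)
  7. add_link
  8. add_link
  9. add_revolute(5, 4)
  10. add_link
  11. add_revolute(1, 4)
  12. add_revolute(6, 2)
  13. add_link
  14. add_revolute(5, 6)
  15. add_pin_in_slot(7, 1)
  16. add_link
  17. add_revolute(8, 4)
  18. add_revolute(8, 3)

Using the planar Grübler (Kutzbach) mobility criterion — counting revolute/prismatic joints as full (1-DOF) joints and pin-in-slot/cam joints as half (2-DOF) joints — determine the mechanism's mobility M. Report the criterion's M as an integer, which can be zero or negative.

M = 5

L=1 J1=0 J2=0
add link → L=2 J1=0 J2=0
add link → L=3 J1=0 J2=0
R@2,0 dof=1 J1 → L=3 J1=1 J2=0
add link → L=4 J1=1 J2=0
P@2,3 dof=1 J1 → L=4 J1=2 J2=0
R@0,1 dof=1 J1 → L=4 J1=3 J2=0
add link → L=5 J1=3 J2=0
add link → L=6 J1=3 J2=0
R@5,4 dof=1 J1 → L=6 J1=4 J2=0
add link → L=7 J1=4 J2=0
R@1,4 dof=1 J1 → L=7 J1=5 J2=0
R@6,2 dof=1 J1 → L=7 J1=6 J2=0
add link → L=8 J1=6 J2=0
R@5,6 dof=1 J1 → L=8 J1=7 J2=0
PS@7,1 dof=2 J2 → L=8 J1=7 J2=1
add link → L=9 J1=7 J2=1
R@8,4 dof=1 J1 → L=9 J1=8 J2=1
R@8,3 dof=1 J1 → L=9 J1=9 J2=1
M=3(L−1)−2J1−J2=3·8−2·9−1=5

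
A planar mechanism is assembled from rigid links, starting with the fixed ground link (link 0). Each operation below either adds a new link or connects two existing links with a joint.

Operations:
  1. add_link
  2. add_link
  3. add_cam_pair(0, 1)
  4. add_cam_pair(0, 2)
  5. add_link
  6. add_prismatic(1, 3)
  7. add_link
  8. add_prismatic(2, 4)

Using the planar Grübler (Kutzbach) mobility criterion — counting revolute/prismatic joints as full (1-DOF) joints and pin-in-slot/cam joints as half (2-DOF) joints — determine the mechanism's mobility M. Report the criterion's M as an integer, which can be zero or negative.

link 0 = ground. State L|J1|J2 = 1|0|0
+link1  2|0|0
+link2  3|0|0
C(0,1) f=2→J2  3|0|1
C(0,2) f=2→J2  3|0|2
+link3  4|0|2
P(1,3) f=1→J1  4|1|2
+link4  5|1|2
P(2,4) f=1→J1  5|2|2
M = 3(5−1)−2·2−2 = 12−4−2 = 6

M = 6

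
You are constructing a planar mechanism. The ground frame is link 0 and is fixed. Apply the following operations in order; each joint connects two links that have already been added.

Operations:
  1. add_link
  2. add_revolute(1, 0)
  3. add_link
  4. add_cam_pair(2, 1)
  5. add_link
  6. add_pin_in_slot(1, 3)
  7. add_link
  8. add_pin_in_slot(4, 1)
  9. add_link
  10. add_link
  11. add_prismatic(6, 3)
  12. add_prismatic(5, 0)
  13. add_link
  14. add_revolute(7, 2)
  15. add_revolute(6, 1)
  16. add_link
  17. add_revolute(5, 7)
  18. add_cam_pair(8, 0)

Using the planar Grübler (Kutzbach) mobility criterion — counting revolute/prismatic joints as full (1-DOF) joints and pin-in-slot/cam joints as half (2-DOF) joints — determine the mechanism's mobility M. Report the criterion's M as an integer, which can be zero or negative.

M = 8

L=1 J1=0 J2=0
add link → L=2 J1=0 J2=0
R@1,0 dof=1 J1 → L=2 J1=1 J2=0
add link → L=3 J1=1 J2=0
C@2,1 dof=2 J2 → L=3 J1=1 J2=1
add link → L=4 J1=1 J2=1
PS@1,3 dof=2 J2 → L=4 J1=1 J2=2
add link → L=5 J1=1 J2=2
PS@4,1 dof=2 J2 → L=5 J1=1 J2=3
add link → L=6 J1=1 J2=3
add link → L=7 J1=1 J2=3
P@6,3 dof=1 J1 → L=7 J1=2 J2=3
P@5,0 dof=1 J1 → L=7 J1=3 J2=3
add link → L=8 J1=3 J2=3
R@7,2 dof=1 J1 → L=8 J1=4 J2=3
R@6,1 dof=1 J1 → L=8 J1=5 J2=3
add link → L=9 J1=5 J2=3
R@5,7 dof=1 J1 → L=9 J1=6 J2=3
C@8,0 dof=2 J2 → L=9 J1=6 J2=4
M=3(L−1)−2J1−J2=3·8−2·6−4=8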